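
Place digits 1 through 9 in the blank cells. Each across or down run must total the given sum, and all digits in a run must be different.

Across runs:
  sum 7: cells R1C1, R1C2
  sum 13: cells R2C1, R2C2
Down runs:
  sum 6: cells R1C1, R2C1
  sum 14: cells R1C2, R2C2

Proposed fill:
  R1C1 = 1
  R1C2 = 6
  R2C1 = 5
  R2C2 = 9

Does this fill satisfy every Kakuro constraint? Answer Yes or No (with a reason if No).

No — the across run R2C1–R2C2 sums to 14, not 13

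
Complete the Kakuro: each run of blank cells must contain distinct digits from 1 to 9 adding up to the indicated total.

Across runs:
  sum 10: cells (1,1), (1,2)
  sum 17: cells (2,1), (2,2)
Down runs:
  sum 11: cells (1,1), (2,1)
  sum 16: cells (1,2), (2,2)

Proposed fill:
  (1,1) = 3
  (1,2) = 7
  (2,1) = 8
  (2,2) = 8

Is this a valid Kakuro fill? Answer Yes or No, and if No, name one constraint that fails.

No — the down run (1,2)–(2,2) sums to 15, not 16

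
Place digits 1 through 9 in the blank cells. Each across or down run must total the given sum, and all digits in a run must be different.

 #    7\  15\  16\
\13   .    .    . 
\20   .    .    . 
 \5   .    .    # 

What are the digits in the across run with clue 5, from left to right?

2 3

7 in 3 cells must be {1,2,4}; 16 in 2 cells must be {7,9}.
Only 4 fits R2C1 under both its across sum 20 and down sum 7.
Nothing is forced directly, so branch on R1C3, whose candidates are 7 or 9. If R1C3 = 9: that forces R1C1 = 1, R1C2 = 3, R2C2 = 7, after which R2C3 would have to be in {9} for the 20 across but in {7} for the 16 down — contradiction. So R1C3 = 7.
R2C3 = 16 − 7 = 9 completes the 16 down.
R2C2 = 20 − 13 = 7 completes the 20 across.
No cell is forced outright now. R1C1 can only be 1 or 2 (the digits allowed by both its 13 across and its 7 down). If R1C1 = 2: then R1C2 would have to be in {4} for the 13 across but in {2,3,5,6} for the 15 down — contradiction. So R1C1 = 1.
R1C2 = 13 − 8 = 5 completes the 13 across.
R3C1 = 7 − 5 = 2 completes the 7 down.
R3C2 = 5 − 2 = 3 completes the 5 across.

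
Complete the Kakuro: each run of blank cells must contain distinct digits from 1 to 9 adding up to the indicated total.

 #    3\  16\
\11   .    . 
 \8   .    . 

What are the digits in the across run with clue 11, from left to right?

2, 9

3 in 2 cells must be {1,2}; 16 in 2 cells must be {7,9}.
The 11 across and the 3 down share only 2, so R1C1 = 2.
R1C2 = 11 − 2 = 9 completes the 11 across.
R2C1 = 3 − 2 = 1 completes the 3 down.
R2C2 = 8 − 1 = 7 completes the 8 across.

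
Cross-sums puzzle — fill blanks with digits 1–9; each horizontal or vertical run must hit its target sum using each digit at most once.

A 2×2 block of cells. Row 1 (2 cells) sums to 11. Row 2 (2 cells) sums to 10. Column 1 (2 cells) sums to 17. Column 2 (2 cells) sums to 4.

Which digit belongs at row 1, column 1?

17 in 2 cells must be {8,9}; 4 in 2 cells must be {1,3}.
The 11 across and the 4 down share only 3, so (1,2) = 3.
(2,2) = 4 − 3 = 1 completes the 4 down.
(1,1) = 11 − 3 = 8 completes the 11 across.
(2,1) = 10 − 1 = 9 completes the 10 across.

8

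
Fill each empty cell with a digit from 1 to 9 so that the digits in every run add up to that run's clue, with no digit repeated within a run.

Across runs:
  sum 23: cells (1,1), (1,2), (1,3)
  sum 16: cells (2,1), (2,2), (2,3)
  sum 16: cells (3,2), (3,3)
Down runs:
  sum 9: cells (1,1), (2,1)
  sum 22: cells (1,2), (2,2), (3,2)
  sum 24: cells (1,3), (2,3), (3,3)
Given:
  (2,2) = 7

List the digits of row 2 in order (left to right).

1 7 8

23 in 3 cells must be {6,8,9}; 16 in 2 cells must be {7,9}; 24 in 3 cells must be {7,8,9}.
Given what's placed, (2,3) must be 8 to fit the 16 across and 24 down.
Given what's placed, (3,2) must be 9 to fit the 16 across and 22 down.
(3,3) = 16 − 9 = 7 completes the 16 across.
(1,2) = 22 − 16 = 6 completes the 22 down.
(1,3) = 24 − 15 = 9 completes the 24 down.
(2,1) = 16 − 15 = 1 completes the 16 across.
(1,1) = 23 − 15 = 8 completes the 23 across.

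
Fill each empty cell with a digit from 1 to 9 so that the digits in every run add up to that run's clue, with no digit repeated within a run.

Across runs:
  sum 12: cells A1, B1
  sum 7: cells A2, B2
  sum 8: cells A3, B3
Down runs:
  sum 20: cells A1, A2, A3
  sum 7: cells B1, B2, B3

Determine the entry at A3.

7 in 3 cells must be {1,2,4}.
The 12 across and the 7 down share only 4, so B1 = 4.
A1 = 12 − 4 = 8 completes the 12 across.
Nothing is forced directly, so branch on A2, whose candidates are 3 or 5. If A2 = 3: then B2 would have to be in {4} for the 7 across but in {1,2} for the 7 down — contradiction. So A2 = 5.
B2 = 7 − 5 = 2 completes the 7 across.
A3 = 20 − 13 = 7 completes the 20 down.
B3 = 8 − 7 = 1 completes the 8 across.

7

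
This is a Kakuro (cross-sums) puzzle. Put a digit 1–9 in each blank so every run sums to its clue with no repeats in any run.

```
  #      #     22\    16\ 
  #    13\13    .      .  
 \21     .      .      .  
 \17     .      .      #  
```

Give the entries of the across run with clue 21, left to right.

17 in 2 cells must be {8,9}; 16 in 2 cells must be {7,9}.
Nothing is forced directly, so branch on R1C3, whose candidates are 7 or 9. If R1C3 = 9: then R1C2 would have to be in {4} for the 13 across but in {5,6,7,8,9} for the 22 down — contradiction. So R1C3 = 7.
R1C2 = 13 − 7 = 6 completes the 13 across.
R2C3 = 16 − 7 = 9 completes the 16 down.
R3C2 = 9: the only remaining digit allowed by both the 17 across and the 22 down.
R2C2 = 22 − 15 = 7 completes the 22 down.
R3C1 = 17 − 9 = 8 completes the 17 across.
R2C1 = 21 − 16 = 5 completes the 21 across.

5 7 9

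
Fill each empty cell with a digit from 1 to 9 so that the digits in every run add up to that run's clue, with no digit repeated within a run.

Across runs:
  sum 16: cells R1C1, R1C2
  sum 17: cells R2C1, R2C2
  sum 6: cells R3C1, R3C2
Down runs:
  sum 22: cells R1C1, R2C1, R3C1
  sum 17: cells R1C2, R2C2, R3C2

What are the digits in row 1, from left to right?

16 in 2 cells must be {7,9}; 17 in 2 cells must be {8,9}.
The 6 across and the 22 down share only 5, so R3C1 = 5.
R3C2 = 6 − 5 = 1 completes the 6 across.
Given what's placed, R1C1 must be 9 to fit the 16 across and 22 down.
R1C2 = 16 − 9 = 7 completes the 16 across.
R2C1 = 22 − 14 = 8 completes the 22 down.
R2C2 = 17 − 8 = 9 completes the 17 across.

9 7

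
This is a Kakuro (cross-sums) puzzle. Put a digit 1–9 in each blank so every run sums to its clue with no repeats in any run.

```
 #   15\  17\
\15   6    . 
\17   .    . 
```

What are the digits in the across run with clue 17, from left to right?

9 8

17 in 2 cells must be {8,9}.
R1C2 = 15 − 6 = 9 completes the 15 across.
R2C1 = 15 − 6 = 9 completes the 15 down.
R2C2 = 17 − 9 = 8 completes the 17 across.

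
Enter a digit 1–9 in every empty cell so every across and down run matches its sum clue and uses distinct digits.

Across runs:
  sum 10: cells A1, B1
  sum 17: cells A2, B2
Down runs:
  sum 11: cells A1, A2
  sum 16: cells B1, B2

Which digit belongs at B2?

17 in 2 cells must be {8,9}; 16 in 2 cells must be {7,9}.
The 17 across and the 16 down share only 9, so B2 = 9.
B1 = 16 − 9 = 7 completes the 16 down.
A2 = 17 − 9 = 8 completes the 17 across.
A1 = 10 − 7 = 3 completes the 10 across.

9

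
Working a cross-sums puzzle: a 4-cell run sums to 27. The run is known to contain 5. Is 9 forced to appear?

Yes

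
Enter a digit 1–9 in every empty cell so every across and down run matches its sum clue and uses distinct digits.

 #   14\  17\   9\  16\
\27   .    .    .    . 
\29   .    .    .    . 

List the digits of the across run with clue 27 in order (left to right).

29 in 4 cells must be {5,7,8,9}; 17 in 2 cells must be {8,9}; 16 in 2 cells must be {7,9}.
Nothing is forced directly, so branch on R1C2, whose candidates are 8 or 9. If R1C2 = 9: that forces R1C4 = 7, R2C2 = 8, R2C4 = 9, R2C1 = 5, R2C3 = 7, after which R1C1 would have to be in {3,5,6,8} for the 27 across but in {9} for the 14 down — contradiction. So R1C2 = 8.
R2C2 = 17 − 8 = 9 completes the 17 down.
Given what's placed, R2C4 must be 7 to fit the 29 across and 16 down.
R1C4 = 16 − 7 = 9 completes the 16 down.
R1C1 = 6: the only remaining digit allowed by both the 27 across and the 14 down.
R1C3 = 27 − 23 = 4 completes the 27 across.

6 8 4 9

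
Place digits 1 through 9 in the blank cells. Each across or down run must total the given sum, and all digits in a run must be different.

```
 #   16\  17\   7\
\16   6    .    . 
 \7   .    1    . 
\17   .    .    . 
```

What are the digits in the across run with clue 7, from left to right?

2, 1, 4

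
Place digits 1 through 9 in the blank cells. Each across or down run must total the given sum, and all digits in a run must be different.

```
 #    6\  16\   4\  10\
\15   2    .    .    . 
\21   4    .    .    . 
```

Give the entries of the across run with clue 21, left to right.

4 7 1 9

16 in 2 cells must be {7,9}; 4 in 2 cells must be {1,3}.
Nothing is forced directly, so branch on R1C2, whose candidates are 7 or 9. If R1C2 = 7: that forces R1C3 = 1, after which R1C4 would have to be in {5} for the 15 across but in {1,2,3,4,6,7,8,9} for the 10 down — contradiction. So R1C2 = 9.
R2C2 = 16 − 9 = 7 completes the 16 down.
R2C3 = 1: the only remaining digit allowed by both the 21 across and the 4 down.
R2C4 = 21 − 12 = 9 completes the 21 across.
R1C3 = 4 − 1 = 3 completes the 4 down.
R1C4 = 15 − 14 = 1 completes the 15 across.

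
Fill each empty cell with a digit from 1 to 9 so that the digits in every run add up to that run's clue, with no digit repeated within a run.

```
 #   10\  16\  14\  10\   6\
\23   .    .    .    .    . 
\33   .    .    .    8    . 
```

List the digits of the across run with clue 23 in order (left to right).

6 9 5 2 1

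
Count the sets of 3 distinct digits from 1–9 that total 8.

3 distinct digits from 1–9 sum between 6 and 24.
Enumerating: {1,2,5}, {1,3,4}.

2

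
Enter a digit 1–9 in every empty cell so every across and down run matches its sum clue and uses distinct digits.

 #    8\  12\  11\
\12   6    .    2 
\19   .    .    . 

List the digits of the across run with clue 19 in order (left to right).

2 8 9

R1C2 = 12 − 8 = 4 completes the 12 across.
R2C1 = 8 − 6 = 2 completes the 8 down.
R2C2 = 12 − 4 = 8 completes the 12 down.
R2C3 = 19 − 10 = 9 completes the 19 across.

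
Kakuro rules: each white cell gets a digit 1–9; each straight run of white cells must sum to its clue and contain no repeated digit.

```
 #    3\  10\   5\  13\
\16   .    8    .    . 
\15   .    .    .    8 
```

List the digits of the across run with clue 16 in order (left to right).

2 8 1 5

3 in 2 cells must be {1,2}.
R1C4 = 13 − 8 = 5 completes the 13 down.
R2C2 = 10 − 8 = 2 completes the 10 down.
R2C1 = 1: the only remaining digit allowed by both the 15 across and the 3 down.
R2C3 = 15 − 11 = 4 completes the 15 across.
R1C1 = 3 − 1 = 2 completes the 3 down.
R1C3 = 16 − 15 = 1 completes the 16 across.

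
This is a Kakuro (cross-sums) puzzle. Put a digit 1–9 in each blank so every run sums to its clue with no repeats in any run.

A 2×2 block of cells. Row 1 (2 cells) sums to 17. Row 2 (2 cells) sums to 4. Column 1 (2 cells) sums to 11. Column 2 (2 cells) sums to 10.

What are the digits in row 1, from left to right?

17 in 2 cells must be {8,9}; 4 in 2 cells must be {1,3}.
The 4 across and the 11 down share only 3, so (2,1) = 3.
(2,2) = 4 − 3 = 1 completes the 4 across.
(1,1) = 11 − 3 = 8 completes the 11 down.
(1,2) = 17 − 8 = 9 completes the 17 across.

8, 9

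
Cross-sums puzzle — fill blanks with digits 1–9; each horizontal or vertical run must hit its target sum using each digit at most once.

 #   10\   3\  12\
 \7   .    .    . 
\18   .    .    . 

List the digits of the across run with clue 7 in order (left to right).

1 2 4

7 in 3 cells must be {1,2,4}; 3 in 2 cells must be {1,2}.
The 7 across and the 12 down share only 4, so R1C3 = 4.
R2C3 = 12 − 4 = 8 completes the 12 down.
Given what's placed, R2C2 must be 1 to fit the 18 across and 3 down.
R1C2 = 3 − 1 = 2 completes the 3 down.
R2C1 = 18 − 9 = 9 completes the 18 across.
R1C1 = 7 − 6 = 1 completes the 7 across.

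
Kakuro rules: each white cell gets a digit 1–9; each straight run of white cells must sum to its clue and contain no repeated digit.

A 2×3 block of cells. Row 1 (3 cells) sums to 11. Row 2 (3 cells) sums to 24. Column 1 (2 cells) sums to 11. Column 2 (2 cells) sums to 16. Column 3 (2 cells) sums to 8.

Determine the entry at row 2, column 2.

9

24 in 3 cells must be {7,8,9}; 16 in 2 cells must be {7,9}.
The 11 across and the 16 down share only 7, so (1,2) = 7.
(2,2) = 16 − 7 = 9 completes the 16 down.
Given what's placed, (2,3) must be 7 to fit the 24 across and 8 down.
(1,1) = 3: the only remaining digit allowed by both the 11 across and the 11 down.
(1,3) = 11 − 10 = 1 completes the 11 across.
(2,1) = 24 − 16 = 8 completes the 24 across.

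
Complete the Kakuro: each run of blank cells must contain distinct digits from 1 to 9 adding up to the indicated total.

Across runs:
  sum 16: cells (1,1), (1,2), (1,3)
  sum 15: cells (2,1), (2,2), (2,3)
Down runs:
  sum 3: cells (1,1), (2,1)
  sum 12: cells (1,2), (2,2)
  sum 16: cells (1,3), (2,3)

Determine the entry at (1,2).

3 in 2 cells must be {1,2}; 16 in 2 cells must be {7,9}.
Nothing is forced directly, so branch on (1,1), whose candidates are 1 or 2. If (1,1) = 2: that forces (1,3) = 9, (2,1) = 1, after which (2,3) would have to be in {5,6,8,9} for the 15 across but in {7} for the 16 down — contradiction. So (1,1) = 1.
(2,1) = 3 − 1 = 2 completes the 3 down.
Nothing is forced directly, so branch on (1,3), whose candidates are 7 or 9. If (1,3) = 9: then (1,2) would have to be in {6} for the 16 across but in {3,4,5,7,8,9} for the 12 down — contradiction. So (1,3) = 7.
(1,2) = 16 − 8 = 8 completes the 16 across.
(2,2) = 12 − 8 = 4 completes the 12 down.
(2,3) = 15 − 6 = 9 completes the 15 across.

8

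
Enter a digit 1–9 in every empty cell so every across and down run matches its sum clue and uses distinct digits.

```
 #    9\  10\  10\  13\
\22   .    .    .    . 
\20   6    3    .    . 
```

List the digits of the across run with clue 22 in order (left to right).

3 7 8 4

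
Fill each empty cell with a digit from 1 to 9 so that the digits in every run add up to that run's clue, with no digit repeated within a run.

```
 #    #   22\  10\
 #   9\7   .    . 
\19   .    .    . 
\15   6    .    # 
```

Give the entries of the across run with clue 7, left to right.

6 1

R2C1 = 9 − 6 = 3 completes the 9 down.
R3C2 = 15 − 6 = 9 completes the 15 across.
Given what's placed, R2C2 must be 7 to fit the 19 across and 22 down.
R2C3 = 19 − 10 = 9 completes the 19 across.
R1C2 = 22 − 16 = 6 completes the 22 down.
R1C3 = 7 − 6 = 1 completes the 7 across.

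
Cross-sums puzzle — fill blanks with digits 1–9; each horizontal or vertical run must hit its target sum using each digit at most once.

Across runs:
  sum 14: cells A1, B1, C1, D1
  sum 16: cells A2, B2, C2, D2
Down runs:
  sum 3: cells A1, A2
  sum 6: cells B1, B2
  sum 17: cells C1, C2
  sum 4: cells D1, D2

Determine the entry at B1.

2

3 in 2 cells must be {1,2}; 17 in 2 cells must be {8,9}; 4 in 2 cells must be {1,3}.
Only 8 fits C1 under both its across sum 14 and down sum 17.
C2 = 17 − 8 = 9 completes the 17 down.
Given what's placed, D2 must be 1 to fit the 16 across and 4 down.
D1 = 4 − 1 = 3 completes the 4 down.
A2 = 2: the only remaining digit allowed by both the 16 across and the 3 down.
B2 = 16 − 12 = 4 completes the 16 across.
A1 = 3 − 2 = 1 completes the 3 down.
B1 = 14 − 12 = 2 completes the 14 across.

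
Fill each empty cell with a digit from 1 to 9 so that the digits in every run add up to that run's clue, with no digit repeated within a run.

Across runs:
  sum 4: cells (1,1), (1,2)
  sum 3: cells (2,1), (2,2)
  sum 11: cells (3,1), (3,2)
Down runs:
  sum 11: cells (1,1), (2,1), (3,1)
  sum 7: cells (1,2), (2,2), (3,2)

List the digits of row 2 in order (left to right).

1 2

4 in 2 cells must be {1,3}; 3 in 2 cells must be {1,2}; 7 in 3 cells must be {1,2,4}.
The 4 across and the 7 down share only 1, so (1,2) = 1.
Given what's placed, (2,2) must be 2 to fit the 3 across and 7 down.
(3,2) = 7 − 3 = 4 completes the 7 down.
(1,1) = 4 − 1 = 3 completes the 4 across.
(2,1) = 3 − 2 = 1 completes the 3 across.
(3,1) = 11 − 4 = 7 completes the 11 across.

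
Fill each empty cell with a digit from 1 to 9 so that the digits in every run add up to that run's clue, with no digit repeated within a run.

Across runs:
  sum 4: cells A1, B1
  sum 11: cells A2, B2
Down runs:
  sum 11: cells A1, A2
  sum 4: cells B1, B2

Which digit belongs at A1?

4 in 2 cells must be {1,3}.
The 4 across and the 11 down share only 3, so A1 = 3.
B1 = 4 − 3 = 1 completes the 4 across.
A2 = 11 − 3 = 8 completes the 11 down.
B2 = 11 − 8 = 3 completes the 11 across.

3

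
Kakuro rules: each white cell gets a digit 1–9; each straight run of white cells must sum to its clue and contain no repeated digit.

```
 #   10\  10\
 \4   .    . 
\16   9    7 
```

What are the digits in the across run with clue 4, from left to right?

4 in 2 cells must be {1,3}; 16 in 2 cells must be {7,9}.
R1C1 = 10 − 9 = 1 completes the 10 down.
R1C2 = 4 − 1 = 3 completes the 4 across.

1 3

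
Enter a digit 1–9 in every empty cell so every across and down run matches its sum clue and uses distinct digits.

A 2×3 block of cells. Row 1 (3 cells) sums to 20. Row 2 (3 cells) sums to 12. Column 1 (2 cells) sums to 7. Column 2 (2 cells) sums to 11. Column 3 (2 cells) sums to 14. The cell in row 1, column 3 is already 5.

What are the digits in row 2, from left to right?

1 2 9

Given what's placed, (1,1) must be 6 to fit the 20 across and 7 down.
(1,2) = 20 − 11 = 9 completes the 20 across.
(2,1) = 7 − 6 = 1 completes the 7 down.
(2,2) = 11 − 9 = 2 completes the 11 down.
(2,3) = 12 − 3 = 9 completes the 12 across.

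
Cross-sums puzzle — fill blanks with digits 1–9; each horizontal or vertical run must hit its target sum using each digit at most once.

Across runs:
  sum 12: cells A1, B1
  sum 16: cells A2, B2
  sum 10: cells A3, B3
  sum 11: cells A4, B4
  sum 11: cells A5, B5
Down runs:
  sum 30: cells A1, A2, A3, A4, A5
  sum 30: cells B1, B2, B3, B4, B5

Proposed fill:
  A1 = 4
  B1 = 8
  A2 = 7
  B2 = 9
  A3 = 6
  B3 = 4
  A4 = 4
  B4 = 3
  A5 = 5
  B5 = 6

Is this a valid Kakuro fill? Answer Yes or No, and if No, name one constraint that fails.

No — the across run A4–B4 sums to 7, not 11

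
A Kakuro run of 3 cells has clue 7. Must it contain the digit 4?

The only way to make 7 from 3 distinct digits is {1,2,4}, which contains 4.

Yes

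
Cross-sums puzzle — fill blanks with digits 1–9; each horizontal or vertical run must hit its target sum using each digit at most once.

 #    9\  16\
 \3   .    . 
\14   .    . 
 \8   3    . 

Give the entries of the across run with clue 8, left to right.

3 5

3 in 2 cells must be {1,2}.
Given what's placed, R2C1 must be 5 to fit the 14 across and 9 down.
R2C2 = 14 − 5 = 9 completes the 14 across.
R3C2 = 8 − 3 = 5 completes the 8 across.
R1C1 = 9 − 8 = 1 completes the 9 down.
R1C2 = 3 − 1 = 2 completes the 3 across.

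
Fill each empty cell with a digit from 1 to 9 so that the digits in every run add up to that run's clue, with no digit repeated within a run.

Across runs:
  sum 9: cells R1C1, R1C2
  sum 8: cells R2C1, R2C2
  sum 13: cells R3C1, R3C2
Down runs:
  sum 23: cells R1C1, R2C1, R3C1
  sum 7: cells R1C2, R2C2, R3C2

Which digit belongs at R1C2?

1

23 in 3 cells must be {6,8,9}; 7 in 3 cells must be {1,2,4}.
The 8 across and the 23 down share only 6, so R2C1 = 6.
R2C2 = 8 − 6 = 2 completes the 8 across.
Given what's placed, R3C2 must be 4 to fit the 13 across and 7 down.
R1C1 = 8: the only remaining digit allowed by both the 9 across and the 23 down.
R1C2 = 9 − 8 = 1 completes the 9 across.
R3C1 = 13 − 4 = 9 completes the 13 across.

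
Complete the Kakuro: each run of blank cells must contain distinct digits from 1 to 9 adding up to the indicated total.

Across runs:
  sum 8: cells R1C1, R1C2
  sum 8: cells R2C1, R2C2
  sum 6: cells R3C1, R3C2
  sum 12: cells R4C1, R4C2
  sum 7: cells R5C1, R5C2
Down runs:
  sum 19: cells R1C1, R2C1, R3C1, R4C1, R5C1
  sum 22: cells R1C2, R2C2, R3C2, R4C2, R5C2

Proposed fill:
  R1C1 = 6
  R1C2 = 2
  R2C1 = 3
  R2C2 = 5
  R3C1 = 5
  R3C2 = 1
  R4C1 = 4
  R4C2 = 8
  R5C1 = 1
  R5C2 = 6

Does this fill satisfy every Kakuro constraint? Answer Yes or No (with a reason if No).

Across: 6+2=8; 3+5=8; 5+1=6; 4+8=12; 1+6=7. Down: 6+3+5+4+1=19; 2+5+1+8+6=22. No digit repeats within any run.

Yes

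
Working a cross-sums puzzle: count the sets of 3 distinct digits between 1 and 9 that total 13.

3 distinct digits from 1–9 sum between 6 and 24.

7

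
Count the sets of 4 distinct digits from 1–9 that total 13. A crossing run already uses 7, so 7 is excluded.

4 distinct digits from 1–9 sum between 10 and 30.
Dropping sets that contain 7.
Enumerating: {1,2,4,6}, {1,3,4,5}.

2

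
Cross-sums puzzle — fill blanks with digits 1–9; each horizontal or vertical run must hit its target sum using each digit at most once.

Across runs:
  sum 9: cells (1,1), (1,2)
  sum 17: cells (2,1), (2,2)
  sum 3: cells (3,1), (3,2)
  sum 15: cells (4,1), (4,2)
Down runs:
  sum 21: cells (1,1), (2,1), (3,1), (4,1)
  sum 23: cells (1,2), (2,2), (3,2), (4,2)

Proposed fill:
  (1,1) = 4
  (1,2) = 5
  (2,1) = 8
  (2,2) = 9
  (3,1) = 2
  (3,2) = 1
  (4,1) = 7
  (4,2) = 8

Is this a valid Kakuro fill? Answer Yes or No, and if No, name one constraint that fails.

Across: 4+5=9; 8+9=17; 2+1=3; 7+8=15. Down: 4+8+2+7=21; 5+9+1+8=23. No digit repeats within any run.

Yes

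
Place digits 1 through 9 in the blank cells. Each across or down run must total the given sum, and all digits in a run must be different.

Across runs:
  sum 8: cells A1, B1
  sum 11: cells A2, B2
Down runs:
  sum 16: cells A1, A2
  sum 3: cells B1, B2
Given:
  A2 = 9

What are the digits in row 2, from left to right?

16 in 2 cells must be {7,9}; 3 in 2 cells must be {1,2}.
A1 = 16 − 9 = 7 completes the 16 down.
B1 = 8 − 7 = 1 completes the 8 across.
B2 = 11 − 9 = 2 completes the 11 across.

9 2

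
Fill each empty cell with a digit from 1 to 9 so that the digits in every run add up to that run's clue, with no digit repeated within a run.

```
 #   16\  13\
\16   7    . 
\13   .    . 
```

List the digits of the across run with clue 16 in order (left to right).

16 in 2 cells must be {7,9}.
R1C2 = 16 − 7 = 9 completes the 16 across.
R2C1 = 16 − 7 = 9 completes the 16 down.
R2C2 = 13 − 9 = 4 completes the 13 across.

7, 9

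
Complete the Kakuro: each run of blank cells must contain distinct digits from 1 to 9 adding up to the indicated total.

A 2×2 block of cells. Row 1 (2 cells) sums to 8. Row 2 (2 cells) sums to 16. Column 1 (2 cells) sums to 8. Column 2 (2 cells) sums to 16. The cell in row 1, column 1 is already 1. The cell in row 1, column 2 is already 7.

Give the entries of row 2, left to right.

7 9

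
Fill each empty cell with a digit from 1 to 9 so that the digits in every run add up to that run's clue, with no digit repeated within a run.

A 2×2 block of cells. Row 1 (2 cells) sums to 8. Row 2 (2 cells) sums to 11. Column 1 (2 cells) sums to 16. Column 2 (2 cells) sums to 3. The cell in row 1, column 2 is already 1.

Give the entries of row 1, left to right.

7 1

16 in 2 cells must be {7,9}; 3 in 2 cells must be {1,2}.
(1,1) = 8 − 1 = 7 completes the 8 across.
(2,1) = 16 − 7 = 9 completes the 16 down.
(2,2) = 11 − 9 = 2 completes the 11 across.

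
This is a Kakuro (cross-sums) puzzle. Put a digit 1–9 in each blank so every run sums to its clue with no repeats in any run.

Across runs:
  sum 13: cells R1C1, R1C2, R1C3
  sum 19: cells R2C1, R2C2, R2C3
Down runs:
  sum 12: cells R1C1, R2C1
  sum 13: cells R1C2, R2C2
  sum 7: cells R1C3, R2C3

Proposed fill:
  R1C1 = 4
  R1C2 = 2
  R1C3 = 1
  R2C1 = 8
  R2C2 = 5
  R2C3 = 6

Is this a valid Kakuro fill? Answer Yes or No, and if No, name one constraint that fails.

No — the across run R1C1–R1C3 sums to 7, not 13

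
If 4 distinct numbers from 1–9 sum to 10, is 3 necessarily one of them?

Yes

The only way to make 10 from 4 distinct digits is {1,2,3,4}, which contains 3.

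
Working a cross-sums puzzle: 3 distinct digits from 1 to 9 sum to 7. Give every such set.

{1,2,4}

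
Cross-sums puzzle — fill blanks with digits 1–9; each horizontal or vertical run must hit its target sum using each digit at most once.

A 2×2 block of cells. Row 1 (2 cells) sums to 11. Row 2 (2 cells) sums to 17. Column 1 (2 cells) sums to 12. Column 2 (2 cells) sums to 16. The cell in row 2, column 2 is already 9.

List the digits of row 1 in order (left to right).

17 in 2 cells must be {8,9}; 16 in 2 cells must be {7,9}.
(1,2) = 16 − 9 = 7 completes the 16 down.
(2,1) = 17 − 9 = 8 completes the 17 across.
(1,1) = 11 − 7 = 4 completes the 11 across.

4 7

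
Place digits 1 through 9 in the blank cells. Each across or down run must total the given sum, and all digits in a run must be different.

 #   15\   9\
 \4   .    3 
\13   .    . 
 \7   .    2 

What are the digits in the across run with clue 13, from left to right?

4 in 2 cells must be {1,3}.
R1C1 = 4 − 3 = 1 completes the 4 across.
R2C2 = 9 − 5 = 4 completes the 9 down.
R3C1 = 7 − 2 = 5 completes the 7 across.
R2C1 = 13 − 4 = 9 completes the 13 across.

9, 4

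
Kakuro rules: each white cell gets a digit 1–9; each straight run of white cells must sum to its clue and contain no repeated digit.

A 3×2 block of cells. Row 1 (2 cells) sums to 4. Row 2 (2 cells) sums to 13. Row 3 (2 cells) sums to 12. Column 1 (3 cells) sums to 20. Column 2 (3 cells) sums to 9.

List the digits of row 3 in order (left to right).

9 3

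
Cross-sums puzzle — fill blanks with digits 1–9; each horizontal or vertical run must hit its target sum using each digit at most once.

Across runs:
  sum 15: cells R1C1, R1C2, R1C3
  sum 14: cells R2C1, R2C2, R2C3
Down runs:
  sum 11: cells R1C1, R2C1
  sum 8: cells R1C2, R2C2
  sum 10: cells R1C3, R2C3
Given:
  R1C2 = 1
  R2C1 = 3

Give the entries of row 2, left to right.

R1C1 = 11 − 3 = 8 completes the 11 down.
R1C3 = 15 − 9 = 6 completes the 15 across.
R2C2 = 8 − 1 = 7 completes the 8 down.
R2C3 = 14 − 10 = 4 completes the 14 across.

3 7 4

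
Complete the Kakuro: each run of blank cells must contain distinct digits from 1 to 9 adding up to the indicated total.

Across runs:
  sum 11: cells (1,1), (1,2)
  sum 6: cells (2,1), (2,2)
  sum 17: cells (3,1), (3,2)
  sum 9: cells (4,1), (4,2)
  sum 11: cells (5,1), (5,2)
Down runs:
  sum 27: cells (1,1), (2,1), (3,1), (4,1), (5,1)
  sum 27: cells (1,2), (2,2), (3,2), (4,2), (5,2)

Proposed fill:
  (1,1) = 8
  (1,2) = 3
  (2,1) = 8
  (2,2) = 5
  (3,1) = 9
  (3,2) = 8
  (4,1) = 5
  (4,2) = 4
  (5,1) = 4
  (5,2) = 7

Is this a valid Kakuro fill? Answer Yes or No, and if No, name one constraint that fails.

No — the across run (2,1)–(2,2) sums to 13, not 6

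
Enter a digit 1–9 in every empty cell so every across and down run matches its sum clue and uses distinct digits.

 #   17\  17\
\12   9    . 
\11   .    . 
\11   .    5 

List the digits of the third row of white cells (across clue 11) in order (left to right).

6 5

R1C2 = 12 − 9 = 3 completes the 12 across.
R2C2 = 17 − 8 = 9 completes the 17 down.
R3C1 = 11 − 5 = 6 completes the 11 across.
R2C1 = 11 − 9 = 2 completes the 11 across.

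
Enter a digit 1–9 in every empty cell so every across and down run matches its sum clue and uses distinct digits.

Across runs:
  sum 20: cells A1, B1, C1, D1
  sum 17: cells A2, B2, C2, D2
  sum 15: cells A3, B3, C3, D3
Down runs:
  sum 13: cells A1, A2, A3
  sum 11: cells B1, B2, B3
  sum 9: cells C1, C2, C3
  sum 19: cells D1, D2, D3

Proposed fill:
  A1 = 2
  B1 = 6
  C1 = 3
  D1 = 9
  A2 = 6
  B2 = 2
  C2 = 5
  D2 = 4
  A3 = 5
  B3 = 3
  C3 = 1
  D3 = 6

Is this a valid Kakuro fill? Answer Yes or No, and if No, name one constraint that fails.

Yes

Across: 2+6+3+9=20; 6+2+5+4=17; 5+3+1+6=15. Down: 2+6+5=13; 6+2+3=11; 3+5+1=9; 9+4+6=19. No digit repeats within any run.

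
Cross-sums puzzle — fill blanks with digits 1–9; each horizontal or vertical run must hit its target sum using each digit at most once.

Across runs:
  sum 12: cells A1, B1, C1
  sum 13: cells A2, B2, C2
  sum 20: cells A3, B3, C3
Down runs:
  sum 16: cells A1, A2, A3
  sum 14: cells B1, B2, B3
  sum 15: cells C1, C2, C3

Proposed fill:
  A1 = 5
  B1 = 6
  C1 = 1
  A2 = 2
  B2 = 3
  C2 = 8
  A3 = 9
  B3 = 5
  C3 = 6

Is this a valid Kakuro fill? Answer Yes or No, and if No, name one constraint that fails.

Across: 5+6+1=12; 2+3+8=13; 9+5+6=20. Down: 5+2+9=16; 6+3+5=14; 1+8+6=15. No digit repeats within any run.

Yes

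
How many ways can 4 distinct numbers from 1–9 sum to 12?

2

4 distinct digits from 1–9 sum between 10 and 30.
Enumerating: {1,2,3,6}, {1,2,4,5}.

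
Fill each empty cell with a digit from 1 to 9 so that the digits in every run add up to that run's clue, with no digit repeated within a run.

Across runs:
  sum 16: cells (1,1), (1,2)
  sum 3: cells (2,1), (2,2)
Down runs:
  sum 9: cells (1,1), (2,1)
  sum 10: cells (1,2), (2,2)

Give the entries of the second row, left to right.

2 1

16 in 2 cells must be {7,9}; 3 in 2 cells must be {1,2}.
The 16 across and the 9 down share only 7, so (1,1) = 7.
(1,2) = 16 − 7 = 9 completes the 16 across.
(2,1) = 9 − 7 = 2 completes the 9 down.
(2,2) = 3 − 2 = 1 completes the 3 across.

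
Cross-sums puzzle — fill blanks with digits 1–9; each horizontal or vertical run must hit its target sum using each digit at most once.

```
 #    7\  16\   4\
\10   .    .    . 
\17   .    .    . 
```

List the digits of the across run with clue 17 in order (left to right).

5 9 3

16 in 2 cells must be {7,9}; 4 in 2 cells must be {1,3}.
The 10 across and the 16 down share only 7, so R1C2 = 7.
Given what's placed, R1C3 must be 1 to fit the 10 across and 4 down.
R2C2 = 16 − 7 = 9 completes the 16 down.
R2C3 = 4 − 1 = 3 completes the 4 down.
R1C1 = 10 − 8 = 2 completes the 10 across.
R2C1 = 17 − 12 = 5 completes the 17 across.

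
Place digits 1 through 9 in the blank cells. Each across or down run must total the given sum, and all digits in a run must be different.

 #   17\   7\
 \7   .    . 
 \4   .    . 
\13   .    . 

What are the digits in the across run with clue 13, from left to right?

4 in 2 cells must be {1,3}; 7 in 3 cells must be {1,2,4}.
The 4 across and the 7 down share only 1, so R2C2 = 1.
Given what's placed, R3C2 must be 4 to fit the 13 across and 7 down.
R1C2 = 7 − 5 = 2 completes the 7 down.
R2C1 = 4 − 1 = 3 completes the 4 across.
R3C1 = 13 − 4 = 9 completes the 13 across.
R1C1 = 7 − 2 = 5 completes the 7 across.

9, 4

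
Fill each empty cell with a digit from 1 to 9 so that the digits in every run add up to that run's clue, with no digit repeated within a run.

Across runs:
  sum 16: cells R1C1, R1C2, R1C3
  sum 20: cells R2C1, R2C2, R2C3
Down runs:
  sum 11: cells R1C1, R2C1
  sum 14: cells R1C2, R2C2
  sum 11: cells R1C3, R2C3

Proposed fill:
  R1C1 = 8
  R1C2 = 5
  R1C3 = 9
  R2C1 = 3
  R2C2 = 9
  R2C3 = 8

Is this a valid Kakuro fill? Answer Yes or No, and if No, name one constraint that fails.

No — the down run R1C3–R2C3 sums to 17, not 11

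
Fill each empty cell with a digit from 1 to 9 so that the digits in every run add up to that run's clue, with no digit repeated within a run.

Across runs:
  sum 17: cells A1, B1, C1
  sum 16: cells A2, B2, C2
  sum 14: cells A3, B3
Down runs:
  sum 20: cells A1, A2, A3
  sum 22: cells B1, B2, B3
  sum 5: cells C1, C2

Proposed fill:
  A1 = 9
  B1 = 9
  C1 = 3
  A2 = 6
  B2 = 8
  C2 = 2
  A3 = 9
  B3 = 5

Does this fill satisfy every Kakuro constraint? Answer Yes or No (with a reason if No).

No — the across run A1–C1 sums to 21, not 17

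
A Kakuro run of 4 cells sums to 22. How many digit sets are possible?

4 distinct digits from 1–9 sum between 10 and 30.

11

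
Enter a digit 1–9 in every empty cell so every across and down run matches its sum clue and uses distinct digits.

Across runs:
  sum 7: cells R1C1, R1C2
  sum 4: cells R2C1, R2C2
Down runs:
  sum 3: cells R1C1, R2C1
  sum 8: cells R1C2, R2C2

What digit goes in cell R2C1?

1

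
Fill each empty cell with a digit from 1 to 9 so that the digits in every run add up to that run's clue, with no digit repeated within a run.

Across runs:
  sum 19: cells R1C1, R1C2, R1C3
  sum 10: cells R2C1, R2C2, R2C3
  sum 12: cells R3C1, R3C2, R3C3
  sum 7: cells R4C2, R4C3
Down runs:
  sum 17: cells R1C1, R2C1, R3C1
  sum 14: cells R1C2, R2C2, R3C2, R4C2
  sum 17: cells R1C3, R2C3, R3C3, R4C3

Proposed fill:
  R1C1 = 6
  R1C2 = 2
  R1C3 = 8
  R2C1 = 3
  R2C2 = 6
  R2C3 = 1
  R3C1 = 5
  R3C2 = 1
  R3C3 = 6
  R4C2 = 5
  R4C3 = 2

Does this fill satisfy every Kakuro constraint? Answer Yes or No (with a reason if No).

No — the down run R1C1–R3C1 sums to 14, not 17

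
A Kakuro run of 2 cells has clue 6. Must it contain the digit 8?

No

Counterexample: {1,5} sums to 6 without using 8.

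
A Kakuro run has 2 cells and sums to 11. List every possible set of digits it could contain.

{2,9}; {3,8}; {4,7}; {5,6}

2 distinct digits from 1–9 sum between 3 and 17.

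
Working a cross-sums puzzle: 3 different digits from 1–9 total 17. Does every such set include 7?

Counterexample: {2,6,9} sums to 17 without using 7.

No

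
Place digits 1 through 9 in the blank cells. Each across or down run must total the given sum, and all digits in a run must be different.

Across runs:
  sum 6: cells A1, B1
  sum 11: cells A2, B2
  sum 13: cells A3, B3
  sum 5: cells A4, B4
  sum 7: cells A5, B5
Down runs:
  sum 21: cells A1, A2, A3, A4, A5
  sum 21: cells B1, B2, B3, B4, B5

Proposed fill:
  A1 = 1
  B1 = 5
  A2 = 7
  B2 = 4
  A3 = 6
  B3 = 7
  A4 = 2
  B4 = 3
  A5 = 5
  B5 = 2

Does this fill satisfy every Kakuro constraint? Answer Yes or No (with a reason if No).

Across: 1+5=6; 7+4=11; 6+7=13; 2+3=5; 5+2=7. Down: 1+7+6+2+5=21; 5+4+7+3+2=21. No digit repeats within any run.

Yes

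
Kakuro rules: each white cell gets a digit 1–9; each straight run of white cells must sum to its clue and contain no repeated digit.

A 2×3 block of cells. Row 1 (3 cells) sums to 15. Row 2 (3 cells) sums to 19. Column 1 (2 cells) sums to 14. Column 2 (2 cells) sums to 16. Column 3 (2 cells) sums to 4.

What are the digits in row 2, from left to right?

16 in 2 cells must be {7,9}; 4 in 2 cells must be {1,3}.
The 19 across and the 4 down share only 3, so (2,3) = 3.
(1,3) = 4 − 3 = 1 completes the 4 down.
Given what's placed, (2,1) must be 9 to fit the 19 across and 14 down.
(2,2) = 19 − 12 = 7 completes the 19 across.
(1,1) = 14 − 9 = 5 completes the 14 down.
(1,2) = 15 − 6 = 9 completes the 15 across.

9 7 3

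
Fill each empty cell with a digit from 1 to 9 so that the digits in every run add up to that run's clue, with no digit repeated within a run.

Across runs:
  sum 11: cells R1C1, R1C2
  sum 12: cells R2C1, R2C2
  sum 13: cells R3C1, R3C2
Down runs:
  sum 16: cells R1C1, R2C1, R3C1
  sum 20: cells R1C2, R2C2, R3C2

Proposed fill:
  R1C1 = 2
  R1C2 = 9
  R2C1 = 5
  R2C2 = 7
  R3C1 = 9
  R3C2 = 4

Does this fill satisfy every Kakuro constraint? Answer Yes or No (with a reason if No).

Yes

Across: 2+9=11; 5+7=12; 9+4=13. Down: 2+5+9=16; 9+7+4=20. No digit repeats within any run.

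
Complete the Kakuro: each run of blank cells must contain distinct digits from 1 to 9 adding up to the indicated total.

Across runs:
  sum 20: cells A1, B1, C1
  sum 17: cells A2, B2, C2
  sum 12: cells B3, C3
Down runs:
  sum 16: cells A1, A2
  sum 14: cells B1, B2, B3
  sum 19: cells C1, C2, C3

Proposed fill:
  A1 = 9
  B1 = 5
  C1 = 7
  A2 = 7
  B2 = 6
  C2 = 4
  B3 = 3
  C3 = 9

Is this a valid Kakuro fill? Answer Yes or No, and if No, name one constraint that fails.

No — the across run A1–C1 sums to 21, not 20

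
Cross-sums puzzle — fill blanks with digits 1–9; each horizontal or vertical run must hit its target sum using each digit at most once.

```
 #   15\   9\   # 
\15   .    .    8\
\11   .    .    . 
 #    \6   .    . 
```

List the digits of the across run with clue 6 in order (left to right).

The 15 across and the 9 down share only 6, so R1C2 = 6.
R1C1 = 15 − 6 = 9 completes the 15 across.
R2C1 = 15 − 9 = 6 completes the 15 down.
No cell is forced outright now. R2C2 can only be 1 or 2 (the digits allowed by both its 11 across and its 9 down). If R2C2 = 1: then R2C3 would have to be in {4} for the 11 across but in {1,2,3,5,6,7} for the 8 down — contradiction. So R2C2 = 2.
R2C3 = 11 − 8 = 3 completes the 11 across.
R3C2 = 9 − 8 = 1 completes the 9 down.
R3C3 = 6 − 1 = 5 completes the 6 across.

1 5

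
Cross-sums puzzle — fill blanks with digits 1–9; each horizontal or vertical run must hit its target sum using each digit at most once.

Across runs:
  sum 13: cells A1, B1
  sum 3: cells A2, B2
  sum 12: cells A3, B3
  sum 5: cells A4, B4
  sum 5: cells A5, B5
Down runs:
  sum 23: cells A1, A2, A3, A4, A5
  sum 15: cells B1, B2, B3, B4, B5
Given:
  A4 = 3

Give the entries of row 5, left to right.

1 4

3 in 2 cells must be {1,2}; 15 in 5 cells must be {1,2,3,4,5}.
B4 = 5 − 3 = 2 completes the 5 across.
B2 = 1: the only remaining digit allowed by both the 3 across and the 15 down.
A2 = 3 − 1 = 2 completes the 3 across.
No cell is forced outright now. A5 can only be 1 or 4 (the digits allowed by both its 5 across and its 23 down). If A5 = 4: then B5 would have to be in {1} for the 5 across but in {3,4,5} for the 15 down — contradiction. So A5 = 1.
B5 = 5 − 1 = 4 completes the 5 across.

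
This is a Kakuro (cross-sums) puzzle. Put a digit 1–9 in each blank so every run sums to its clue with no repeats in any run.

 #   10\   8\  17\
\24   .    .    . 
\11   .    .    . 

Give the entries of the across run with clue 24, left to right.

8 7 9

24 in 3 cells must be {7,8,9}; 17 in 2 cells must be {8,9}.
The 24 across and the 8 down share only 7, so R1C2 = 7.
R2C2 = 8 − 7 = 1 completes the 8 down.
Given what's placed, R2C3 must be 8 to fit the 11 across and 17 down.
R1C3 = 17 − 8 = 9 completes the 17 down.
R2C1 = 11 − 9 = 2 completes the 11 across.
R1C1 = 24 − 16 = 8 completes the 24 across.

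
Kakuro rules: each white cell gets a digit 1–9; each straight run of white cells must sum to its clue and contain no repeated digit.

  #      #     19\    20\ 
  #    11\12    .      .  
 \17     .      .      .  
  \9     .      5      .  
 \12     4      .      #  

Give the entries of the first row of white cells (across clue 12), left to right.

4, 8

R3C1 = 1: the only remaining digit allowed by both the 9 across and the 11 down.
R3C3 = 9 − 6 = 3 completes the 9 across.
R4C2 = 12 − 4 = 8 completes the 12 across.
Given what's placed, R1C2 must be 4 to fit the 12 across and 19 down.
R1C3 = 12 − 4 = 8 completes the 12 across.
R2C1 = 11 − 5 = 6 completes the 11 down.
R2C2 = 19 − 17 = 2 completes the 19 down.
R2C3 = 17 − 8 = 9 completes the 17 across.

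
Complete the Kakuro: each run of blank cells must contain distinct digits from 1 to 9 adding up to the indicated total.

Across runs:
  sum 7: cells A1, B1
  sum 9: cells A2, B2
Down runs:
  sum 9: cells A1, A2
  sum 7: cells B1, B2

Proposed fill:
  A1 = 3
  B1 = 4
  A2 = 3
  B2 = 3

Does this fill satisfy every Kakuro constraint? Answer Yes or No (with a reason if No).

No — the down run A1–A2 sums to 6, not 9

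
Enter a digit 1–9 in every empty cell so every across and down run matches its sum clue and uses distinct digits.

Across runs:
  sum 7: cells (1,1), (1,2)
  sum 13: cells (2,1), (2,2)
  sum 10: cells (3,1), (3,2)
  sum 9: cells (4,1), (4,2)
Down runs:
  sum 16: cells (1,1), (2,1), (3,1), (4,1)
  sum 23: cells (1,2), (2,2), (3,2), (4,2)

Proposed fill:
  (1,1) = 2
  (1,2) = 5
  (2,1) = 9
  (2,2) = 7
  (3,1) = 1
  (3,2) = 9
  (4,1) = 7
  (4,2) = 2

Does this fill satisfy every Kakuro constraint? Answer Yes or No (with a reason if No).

No — the down run (1,1)–(4,1) sums to 19, not 16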